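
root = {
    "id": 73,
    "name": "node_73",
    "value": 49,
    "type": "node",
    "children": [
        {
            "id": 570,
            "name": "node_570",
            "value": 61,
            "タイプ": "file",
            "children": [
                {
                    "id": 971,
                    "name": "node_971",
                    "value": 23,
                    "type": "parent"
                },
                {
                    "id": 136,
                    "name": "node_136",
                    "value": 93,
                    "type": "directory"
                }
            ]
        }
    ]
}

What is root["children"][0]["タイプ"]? "file"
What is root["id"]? 73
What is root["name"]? "node_73"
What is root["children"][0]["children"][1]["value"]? 93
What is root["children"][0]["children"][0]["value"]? 23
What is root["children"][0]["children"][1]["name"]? "node_136"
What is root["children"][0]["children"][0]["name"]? "node_971"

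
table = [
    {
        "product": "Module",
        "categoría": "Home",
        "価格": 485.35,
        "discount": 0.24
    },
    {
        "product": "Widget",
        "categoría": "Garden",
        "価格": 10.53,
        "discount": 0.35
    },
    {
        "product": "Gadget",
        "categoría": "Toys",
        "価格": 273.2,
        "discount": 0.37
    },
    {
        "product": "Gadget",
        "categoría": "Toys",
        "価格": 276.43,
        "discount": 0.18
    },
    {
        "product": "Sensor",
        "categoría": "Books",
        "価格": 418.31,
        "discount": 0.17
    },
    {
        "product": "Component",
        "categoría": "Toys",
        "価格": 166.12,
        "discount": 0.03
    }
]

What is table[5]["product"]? "Component"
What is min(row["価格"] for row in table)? 10.53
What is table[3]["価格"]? 276.43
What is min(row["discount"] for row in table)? 0.03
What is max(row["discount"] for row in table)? 0.37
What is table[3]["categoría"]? "Toys"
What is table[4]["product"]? "Sensor"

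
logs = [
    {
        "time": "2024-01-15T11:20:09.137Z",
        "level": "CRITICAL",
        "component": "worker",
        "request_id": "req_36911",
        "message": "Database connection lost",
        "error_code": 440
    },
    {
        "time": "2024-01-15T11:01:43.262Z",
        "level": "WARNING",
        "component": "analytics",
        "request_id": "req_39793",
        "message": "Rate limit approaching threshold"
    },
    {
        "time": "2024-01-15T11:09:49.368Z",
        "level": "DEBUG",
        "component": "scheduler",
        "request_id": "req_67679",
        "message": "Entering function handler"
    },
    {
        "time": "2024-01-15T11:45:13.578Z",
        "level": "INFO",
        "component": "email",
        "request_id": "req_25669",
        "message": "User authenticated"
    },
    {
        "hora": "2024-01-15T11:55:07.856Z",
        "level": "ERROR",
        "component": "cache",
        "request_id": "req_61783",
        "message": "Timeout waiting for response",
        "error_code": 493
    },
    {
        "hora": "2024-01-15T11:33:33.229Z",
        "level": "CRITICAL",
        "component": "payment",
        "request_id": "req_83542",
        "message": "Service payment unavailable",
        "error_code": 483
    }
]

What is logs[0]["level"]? "CRITICAL"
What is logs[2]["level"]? "DEBUG"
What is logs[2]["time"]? "2024-01-15T11:09:49.368Z"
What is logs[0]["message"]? "Database connection lost"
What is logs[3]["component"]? "email"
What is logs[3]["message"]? "User authenticated"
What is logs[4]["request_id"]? "req_61783"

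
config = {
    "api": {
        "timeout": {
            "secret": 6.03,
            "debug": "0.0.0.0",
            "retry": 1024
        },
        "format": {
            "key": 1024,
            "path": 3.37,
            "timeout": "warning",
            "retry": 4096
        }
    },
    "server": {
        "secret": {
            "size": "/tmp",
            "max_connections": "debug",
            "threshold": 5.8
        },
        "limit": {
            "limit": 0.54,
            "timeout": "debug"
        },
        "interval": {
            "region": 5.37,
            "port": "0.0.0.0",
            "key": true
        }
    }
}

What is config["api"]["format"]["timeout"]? "warning"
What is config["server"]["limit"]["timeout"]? "debug"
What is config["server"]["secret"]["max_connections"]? "debug"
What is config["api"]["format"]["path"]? 3.37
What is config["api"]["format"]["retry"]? 4096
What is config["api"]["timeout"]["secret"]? 6.03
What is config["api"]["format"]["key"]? 1024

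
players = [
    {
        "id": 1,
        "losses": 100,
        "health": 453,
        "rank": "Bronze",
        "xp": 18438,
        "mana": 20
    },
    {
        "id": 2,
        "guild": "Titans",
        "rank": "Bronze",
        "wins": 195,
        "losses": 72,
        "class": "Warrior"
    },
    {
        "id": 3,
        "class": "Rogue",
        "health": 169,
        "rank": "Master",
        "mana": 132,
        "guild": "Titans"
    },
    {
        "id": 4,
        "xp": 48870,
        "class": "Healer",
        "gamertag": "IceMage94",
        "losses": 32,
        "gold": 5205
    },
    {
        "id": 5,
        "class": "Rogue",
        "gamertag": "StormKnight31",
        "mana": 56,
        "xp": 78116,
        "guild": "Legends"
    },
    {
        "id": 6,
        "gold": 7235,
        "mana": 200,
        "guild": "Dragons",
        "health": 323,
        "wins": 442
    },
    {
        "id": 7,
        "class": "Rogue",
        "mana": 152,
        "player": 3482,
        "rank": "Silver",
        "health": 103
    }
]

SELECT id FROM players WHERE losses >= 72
[1, 2]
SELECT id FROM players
[1, 2, 3, 4, 5, 6, 7]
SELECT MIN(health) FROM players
103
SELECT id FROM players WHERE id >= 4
[4, 5, 6, 7]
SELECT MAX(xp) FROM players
78116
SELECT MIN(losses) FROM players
32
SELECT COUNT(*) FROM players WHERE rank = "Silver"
1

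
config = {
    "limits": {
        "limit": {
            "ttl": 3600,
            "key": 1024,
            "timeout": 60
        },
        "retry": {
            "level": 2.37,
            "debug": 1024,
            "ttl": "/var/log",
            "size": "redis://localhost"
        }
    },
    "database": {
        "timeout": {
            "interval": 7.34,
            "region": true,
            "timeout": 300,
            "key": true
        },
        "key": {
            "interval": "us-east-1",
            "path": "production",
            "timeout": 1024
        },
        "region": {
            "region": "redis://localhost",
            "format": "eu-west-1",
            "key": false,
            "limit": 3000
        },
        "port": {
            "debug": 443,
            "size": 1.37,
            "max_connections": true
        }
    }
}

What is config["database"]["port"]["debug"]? 443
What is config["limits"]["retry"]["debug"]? 1024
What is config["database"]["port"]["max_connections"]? True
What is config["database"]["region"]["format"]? "eu-west-1"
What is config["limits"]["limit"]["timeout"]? 60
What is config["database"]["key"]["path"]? "production"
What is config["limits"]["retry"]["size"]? "redis://localhost"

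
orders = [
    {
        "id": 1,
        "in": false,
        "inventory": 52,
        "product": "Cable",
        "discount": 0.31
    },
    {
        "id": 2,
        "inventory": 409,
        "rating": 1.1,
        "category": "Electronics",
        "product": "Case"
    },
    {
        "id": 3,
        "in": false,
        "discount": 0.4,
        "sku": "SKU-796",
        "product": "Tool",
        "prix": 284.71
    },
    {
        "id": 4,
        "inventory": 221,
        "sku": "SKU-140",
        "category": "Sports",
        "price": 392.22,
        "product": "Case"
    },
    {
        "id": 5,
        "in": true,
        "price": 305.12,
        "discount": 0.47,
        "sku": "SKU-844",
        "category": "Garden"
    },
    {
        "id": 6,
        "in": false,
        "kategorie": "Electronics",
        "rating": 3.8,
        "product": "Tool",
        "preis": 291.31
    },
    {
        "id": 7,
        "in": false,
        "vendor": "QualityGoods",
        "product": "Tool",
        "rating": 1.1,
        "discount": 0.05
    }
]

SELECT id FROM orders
[1, 2, 3, 4, 5, 6, 7]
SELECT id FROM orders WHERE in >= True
[5]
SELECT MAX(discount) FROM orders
0.47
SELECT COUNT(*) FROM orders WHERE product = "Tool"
3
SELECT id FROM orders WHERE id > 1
[2, 3, 4, 5, 6, 7]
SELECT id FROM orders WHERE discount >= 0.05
[1, 3, 5, 7]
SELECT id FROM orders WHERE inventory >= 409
[2]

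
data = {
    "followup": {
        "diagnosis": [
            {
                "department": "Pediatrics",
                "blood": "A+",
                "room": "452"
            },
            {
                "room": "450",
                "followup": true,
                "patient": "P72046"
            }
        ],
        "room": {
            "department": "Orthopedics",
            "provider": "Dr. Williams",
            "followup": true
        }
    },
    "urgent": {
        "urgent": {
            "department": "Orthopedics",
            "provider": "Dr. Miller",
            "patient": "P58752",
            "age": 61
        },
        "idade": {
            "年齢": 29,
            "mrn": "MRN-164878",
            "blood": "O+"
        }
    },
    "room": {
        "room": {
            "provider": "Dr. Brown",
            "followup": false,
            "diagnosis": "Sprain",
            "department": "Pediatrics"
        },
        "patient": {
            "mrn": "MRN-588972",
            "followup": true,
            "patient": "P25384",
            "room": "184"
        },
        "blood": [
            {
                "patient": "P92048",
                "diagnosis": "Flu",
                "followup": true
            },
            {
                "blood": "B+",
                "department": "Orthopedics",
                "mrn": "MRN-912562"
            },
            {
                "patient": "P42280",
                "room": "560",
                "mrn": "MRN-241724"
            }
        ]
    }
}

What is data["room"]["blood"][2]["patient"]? "P42280"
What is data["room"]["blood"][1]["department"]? "Orthopedics"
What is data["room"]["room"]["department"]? "Pediatrics"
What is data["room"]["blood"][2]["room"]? "560"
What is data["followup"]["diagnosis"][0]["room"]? "452"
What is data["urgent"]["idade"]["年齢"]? 29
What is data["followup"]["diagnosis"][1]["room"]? "450"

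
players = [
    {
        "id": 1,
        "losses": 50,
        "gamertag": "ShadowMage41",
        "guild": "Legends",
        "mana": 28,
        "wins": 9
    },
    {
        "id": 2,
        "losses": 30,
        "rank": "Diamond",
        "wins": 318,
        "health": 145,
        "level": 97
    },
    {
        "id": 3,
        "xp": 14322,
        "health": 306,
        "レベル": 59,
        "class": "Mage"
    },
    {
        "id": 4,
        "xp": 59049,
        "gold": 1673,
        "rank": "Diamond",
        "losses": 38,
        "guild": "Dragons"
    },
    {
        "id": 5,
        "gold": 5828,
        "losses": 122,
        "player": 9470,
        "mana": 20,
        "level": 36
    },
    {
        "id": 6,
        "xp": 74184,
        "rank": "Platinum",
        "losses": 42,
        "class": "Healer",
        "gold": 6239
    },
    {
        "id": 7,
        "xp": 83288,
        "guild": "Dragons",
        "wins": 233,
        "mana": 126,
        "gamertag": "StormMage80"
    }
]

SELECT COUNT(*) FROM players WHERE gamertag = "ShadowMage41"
1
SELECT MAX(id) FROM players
7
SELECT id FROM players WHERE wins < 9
[]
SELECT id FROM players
[1, 2, 3, 4, 5, 6, 7]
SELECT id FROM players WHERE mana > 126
[]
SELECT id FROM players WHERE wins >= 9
[1, 2, 7]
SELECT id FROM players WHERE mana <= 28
[1, 5]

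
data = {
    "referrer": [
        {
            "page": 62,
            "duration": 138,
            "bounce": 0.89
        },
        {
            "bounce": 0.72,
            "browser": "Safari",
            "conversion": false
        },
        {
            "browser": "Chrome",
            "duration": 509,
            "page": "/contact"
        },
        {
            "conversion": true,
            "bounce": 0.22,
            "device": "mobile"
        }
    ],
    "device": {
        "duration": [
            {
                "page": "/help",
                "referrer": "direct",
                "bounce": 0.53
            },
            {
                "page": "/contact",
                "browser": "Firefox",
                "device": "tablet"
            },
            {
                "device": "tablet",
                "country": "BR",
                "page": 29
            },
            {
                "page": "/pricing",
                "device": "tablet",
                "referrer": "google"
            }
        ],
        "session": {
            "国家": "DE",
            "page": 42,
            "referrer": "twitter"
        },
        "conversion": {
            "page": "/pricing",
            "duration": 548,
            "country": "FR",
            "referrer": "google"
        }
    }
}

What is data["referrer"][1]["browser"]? "Safari"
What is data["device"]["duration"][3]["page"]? "/pricing"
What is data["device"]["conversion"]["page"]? "/pricing"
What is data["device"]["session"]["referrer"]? "twitter"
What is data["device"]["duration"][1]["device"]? "tablet"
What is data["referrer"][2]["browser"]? "Chrome"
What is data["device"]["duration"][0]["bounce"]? 0.53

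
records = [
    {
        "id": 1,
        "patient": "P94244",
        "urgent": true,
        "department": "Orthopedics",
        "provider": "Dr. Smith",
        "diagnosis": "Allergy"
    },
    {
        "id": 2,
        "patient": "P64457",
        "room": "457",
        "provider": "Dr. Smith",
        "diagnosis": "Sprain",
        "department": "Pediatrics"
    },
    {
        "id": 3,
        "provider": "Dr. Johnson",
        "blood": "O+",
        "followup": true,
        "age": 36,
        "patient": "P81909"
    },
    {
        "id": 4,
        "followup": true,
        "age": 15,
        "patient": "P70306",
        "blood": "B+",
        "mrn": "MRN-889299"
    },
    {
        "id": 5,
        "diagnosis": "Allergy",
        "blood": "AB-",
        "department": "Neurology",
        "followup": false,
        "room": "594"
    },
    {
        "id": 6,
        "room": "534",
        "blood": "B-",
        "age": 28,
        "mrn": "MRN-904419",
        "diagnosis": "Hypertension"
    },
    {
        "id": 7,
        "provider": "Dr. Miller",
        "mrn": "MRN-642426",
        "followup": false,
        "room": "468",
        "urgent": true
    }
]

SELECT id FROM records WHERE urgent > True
[]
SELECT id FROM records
[1, 2, 3, 4, 5, 6, 7]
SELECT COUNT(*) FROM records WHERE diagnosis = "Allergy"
2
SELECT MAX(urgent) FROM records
True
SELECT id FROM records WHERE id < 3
[1, 2]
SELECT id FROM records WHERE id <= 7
[1, 2, 3, 4, 5, 6, 7]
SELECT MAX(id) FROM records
7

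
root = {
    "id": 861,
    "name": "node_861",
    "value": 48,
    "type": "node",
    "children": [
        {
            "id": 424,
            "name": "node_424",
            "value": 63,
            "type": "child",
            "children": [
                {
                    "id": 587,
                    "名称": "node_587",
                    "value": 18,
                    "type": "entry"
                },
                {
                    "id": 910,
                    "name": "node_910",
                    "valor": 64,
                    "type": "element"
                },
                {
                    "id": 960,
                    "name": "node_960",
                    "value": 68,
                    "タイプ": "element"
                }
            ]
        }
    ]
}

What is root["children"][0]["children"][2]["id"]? 960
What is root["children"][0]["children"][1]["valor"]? 64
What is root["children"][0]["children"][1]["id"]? 910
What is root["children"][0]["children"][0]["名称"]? "node_587"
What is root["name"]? "node_861"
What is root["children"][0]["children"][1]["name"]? "node_910"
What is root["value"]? 48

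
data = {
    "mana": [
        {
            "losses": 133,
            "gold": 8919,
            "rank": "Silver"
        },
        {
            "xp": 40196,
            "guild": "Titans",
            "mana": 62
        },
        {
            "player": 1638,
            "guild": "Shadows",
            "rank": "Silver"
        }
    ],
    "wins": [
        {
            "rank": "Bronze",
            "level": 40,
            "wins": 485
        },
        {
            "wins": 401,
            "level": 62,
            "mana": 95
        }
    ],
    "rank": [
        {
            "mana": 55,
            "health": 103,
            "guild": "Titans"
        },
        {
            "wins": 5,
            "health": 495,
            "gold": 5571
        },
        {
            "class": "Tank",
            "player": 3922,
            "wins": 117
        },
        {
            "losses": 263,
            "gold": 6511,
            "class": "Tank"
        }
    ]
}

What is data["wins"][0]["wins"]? 485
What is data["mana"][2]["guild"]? "Shadows"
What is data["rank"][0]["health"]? 103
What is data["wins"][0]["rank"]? "Bronze"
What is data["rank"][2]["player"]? 3922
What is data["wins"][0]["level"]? 40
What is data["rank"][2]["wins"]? 117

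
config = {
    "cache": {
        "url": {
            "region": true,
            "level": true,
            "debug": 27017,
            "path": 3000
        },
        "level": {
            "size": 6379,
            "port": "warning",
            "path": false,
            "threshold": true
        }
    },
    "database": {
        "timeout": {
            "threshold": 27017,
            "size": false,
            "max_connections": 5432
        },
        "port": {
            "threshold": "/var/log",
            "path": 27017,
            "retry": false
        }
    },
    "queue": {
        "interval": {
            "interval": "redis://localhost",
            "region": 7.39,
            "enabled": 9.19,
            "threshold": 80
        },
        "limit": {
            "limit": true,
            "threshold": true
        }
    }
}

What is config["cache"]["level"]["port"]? "warning"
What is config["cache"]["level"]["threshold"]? True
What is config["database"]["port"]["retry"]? False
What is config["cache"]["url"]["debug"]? 27017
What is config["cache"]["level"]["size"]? 6379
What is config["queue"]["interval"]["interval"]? "redis://localhost"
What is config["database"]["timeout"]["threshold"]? 27017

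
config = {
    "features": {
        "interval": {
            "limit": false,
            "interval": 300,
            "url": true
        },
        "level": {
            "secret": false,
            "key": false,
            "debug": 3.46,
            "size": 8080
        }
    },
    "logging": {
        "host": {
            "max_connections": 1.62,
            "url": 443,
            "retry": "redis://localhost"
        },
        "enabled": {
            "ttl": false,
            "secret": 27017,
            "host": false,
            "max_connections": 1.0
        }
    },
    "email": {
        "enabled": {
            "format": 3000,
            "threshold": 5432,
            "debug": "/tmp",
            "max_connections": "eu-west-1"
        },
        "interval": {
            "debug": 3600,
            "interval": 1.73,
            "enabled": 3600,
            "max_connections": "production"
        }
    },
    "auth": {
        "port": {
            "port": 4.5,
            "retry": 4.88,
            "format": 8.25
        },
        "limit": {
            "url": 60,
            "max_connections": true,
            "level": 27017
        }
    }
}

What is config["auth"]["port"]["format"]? 8.25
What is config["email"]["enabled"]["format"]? 3000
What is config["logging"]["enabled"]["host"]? False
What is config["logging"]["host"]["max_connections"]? 1.62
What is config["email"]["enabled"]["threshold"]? 5432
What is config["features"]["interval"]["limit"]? False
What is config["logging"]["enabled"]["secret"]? 27017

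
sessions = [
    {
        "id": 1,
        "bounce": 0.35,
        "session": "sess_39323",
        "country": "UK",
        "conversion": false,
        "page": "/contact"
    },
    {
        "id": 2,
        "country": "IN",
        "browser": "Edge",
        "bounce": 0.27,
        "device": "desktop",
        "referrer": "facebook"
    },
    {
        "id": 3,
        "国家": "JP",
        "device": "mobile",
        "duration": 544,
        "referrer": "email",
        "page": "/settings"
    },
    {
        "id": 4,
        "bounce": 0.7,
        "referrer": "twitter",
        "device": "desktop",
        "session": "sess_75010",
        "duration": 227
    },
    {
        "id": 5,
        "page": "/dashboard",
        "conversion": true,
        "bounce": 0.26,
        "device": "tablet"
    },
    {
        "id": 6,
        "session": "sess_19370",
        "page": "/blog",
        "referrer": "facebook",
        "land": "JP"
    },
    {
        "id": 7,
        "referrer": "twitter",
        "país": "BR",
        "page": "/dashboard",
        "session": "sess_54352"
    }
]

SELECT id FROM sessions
[1, 2, 3, 4, 5, 6, 7]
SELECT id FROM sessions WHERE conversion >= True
[5]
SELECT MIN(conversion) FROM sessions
False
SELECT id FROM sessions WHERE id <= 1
[1]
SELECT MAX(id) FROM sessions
7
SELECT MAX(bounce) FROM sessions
0.7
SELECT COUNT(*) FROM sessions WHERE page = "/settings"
1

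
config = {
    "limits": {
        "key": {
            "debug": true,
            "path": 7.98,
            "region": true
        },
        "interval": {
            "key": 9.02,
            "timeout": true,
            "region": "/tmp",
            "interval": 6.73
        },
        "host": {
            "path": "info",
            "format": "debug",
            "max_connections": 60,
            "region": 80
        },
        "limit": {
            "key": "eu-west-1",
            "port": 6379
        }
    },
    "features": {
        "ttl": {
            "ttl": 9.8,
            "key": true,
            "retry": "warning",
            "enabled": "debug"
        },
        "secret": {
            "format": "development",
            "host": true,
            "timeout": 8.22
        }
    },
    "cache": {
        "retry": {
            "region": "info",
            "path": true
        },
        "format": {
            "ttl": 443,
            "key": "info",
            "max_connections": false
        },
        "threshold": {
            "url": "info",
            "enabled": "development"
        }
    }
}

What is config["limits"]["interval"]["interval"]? 6.73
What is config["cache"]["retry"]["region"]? "info"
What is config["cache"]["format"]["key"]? "info"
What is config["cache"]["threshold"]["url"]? "info"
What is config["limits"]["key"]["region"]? True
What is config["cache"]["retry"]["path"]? True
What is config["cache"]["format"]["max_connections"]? False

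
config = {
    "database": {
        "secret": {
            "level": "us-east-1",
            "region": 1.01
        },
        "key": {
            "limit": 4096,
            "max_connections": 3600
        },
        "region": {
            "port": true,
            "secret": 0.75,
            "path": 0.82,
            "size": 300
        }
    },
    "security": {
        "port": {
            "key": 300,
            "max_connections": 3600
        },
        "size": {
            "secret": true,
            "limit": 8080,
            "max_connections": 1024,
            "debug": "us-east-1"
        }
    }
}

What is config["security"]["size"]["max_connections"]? 1024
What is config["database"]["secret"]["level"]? "us-east-1"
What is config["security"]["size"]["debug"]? "us-east-1"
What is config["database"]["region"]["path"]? 0.82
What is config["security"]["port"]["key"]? 300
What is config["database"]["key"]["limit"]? 4096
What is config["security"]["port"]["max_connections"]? 3600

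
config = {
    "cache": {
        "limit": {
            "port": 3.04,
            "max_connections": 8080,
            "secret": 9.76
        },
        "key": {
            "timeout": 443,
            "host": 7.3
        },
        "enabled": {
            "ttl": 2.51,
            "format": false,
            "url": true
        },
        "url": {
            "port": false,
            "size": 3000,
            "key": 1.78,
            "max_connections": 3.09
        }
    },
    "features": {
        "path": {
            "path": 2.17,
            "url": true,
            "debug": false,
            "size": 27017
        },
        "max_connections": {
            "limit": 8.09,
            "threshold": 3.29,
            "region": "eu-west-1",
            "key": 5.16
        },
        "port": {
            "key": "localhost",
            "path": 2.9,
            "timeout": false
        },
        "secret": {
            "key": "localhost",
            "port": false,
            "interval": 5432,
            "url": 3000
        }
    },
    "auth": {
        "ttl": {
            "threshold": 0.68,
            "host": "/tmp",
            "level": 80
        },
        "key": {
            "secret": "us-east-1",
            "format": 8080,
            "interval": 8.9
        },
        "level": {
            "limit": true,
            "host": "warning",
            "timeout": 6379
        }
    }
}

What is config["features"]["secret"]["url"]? 3000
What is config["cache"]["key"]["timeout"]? 443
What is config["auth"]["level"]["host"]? "warning"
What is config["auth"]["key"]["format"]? 8080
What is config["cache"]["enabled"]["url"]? True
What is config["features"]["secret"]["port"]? False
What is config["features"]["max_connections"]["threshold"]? 3.29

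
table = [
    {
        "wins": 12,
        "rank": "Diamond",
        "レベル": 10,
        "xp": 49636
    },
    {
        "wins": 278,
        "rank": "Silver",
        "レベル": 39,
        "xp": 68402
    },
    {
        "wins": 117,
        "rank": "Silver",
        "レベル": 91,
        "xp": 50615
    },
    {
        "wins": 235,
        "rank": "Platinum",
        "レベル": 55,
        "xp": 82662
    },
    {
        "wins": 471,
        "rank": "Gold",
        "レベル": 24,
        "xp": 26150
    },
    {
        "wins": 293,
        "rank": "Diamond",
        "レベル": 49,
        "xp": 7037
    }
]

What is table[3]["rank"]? "Platinum"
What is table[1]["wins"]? 278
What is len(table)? 6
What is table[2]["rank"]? "Silver"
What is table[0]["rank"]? "Diamond"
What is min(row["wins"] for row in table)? 12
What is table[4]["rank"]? "Gold"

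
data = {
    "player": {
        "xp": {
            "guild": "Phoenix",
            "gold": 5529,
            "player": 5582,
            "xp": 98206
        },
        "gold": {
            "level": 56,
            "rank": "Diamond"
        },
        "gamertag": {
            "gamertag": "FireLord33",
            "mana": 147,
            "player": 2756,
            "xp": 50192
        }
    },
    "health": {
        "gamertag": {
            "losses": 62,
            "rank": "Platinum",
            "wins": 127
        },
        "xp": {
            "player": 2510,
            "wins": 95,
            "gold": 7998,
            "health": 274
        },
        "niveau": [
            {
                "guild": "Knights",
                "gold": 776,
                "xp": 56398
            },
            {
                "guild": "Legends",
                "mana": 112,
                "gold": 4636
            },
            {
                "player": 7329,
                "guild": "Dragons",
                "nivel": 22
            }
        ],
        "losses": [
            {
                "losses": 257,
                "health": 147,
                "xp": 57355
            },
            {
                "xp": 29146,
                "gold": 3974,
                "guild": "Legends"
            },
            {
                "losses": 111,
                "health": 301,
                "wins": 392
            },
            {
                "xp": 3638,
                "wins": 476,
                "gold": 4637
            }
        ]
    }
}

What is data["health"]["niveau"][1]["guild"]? "Legends"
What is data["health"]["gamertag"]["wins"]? 127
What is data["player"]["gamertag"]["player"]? 2756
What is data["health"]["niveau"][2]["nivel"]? 22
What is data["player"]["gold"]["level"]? 56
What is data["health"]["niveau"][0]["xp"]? 56398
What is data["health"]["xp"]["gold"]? 7998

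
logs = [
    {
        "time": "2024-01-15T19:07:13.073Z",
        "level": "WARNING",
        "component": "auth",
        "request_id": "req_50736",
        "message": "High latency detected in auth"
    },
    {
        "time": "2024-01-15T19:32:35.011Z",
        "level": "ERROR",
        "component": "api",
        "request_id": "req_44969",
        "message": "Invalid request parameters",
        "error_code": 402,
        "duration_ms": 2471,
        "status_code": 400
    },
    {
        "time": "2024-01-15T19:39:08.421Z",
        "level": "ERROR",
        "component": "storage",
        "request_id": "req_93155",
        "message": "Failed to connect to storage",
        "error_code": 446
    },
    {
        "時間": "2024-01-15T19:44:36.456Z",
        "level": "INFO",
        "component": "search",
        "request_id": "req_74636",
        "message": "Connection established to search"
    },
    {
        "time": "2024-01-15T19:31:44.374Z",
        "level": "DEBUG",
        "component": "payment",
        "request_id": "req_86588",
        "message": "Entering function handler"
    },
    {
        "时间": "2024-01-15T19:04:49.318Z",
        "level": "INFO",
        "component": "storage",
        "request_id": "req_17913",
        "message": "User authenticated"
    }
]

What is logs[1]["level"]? "ERROR"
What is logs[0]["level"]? "WARNING"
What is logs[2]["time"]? "2024-01-15T19:39:08.421Z"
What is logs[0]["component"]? "auth"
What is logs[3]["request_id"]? "req_74636"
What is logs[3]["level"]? "INFO"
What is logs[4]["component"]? "payment"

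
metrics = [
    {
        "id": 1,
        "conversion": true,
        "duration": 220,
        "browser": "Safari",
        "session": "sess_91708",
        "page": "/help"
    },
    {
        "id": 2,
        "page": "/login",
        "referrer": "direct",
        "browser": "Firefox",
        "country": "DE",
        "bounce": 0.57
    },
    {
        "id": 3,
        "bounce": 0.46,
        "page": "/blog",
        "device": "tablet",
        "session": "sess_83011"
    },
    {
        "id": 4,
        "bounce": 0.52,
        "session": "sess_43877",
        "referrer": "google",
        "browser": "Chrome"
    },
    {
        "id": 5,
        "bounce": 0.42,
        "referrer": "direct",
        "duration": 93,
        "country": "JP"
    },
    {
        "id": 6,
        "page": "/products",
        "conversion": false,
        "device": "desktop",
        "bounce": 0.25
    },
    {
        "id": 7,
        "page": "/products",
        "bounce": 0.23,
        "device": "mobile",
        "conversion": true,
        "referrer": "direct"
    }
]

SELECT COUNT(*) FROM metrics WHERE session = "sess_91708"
1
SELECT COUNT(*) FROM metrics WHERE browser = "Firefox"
1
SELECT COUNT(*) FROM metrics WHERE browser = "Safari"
1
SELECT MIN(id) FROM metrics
1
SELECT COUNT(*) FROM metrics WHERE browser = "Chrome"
1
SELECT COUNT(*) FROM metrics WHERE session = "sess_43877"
1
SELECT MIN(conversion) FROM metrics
False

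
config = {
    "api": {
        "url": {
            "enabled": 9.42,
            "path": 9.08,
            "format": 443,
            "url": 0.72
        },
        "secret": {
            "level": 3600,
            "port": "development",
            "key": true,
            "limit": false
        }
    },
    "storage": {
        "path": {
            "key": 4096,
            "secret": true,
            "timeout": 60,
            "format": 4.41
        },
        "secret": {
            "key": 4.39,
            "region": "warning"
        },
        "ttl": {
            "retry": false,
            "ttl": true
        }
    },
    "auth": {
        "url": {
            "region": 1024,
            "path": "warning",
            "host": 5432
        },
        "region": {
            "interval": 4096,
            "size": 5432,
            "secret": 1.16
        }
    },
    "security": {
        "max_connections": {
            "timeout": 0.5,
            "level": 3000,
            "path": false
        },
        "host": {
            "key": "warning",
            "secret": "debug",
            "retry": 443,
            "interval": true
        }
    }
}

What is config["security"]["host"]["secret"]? "debug"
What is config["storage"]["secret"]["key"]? 4.39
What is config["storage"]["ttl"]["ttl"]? True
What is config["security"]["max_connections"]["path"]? False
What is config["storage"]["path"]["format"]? 4.41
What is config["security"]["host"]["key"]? "warning"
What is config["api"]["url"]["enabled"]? 9.42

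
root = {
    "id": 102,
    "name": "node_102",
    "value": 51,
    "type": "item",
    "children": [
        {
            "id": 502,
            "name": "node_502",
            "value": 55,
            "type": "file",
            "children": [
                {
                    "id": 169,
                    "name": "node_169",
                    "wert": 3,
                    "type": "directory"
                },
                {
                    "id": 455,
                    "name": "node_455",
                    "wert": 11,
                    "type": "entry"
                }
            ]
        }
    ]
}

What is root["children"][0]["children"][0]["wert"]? 3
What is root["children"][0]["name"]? "node_502"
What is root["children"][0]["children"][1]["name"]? "node_455"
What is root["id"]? 102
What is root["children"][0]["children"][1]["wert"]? 11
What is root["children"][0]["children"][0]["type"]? "directory"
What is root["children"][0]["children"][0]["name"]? "node_169"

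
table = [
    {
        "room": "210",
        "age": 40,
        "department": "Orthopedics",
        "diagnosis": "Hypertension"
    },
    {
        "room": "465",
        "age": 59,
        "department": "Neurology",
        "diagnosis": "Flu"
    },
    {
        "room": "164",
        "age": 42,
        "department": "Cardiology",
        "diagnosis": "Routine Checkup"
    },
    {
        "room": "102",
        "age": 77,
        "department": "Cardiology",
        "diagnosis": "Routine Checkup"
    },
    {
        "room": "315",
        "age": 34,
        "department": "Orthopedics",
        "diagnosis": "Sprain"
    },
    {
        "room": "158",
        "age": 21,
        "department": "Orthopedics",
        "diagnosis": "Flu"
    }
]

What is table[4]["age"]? 34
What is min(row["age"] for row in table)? 21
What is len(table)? 6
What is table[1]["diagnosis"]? "Flu"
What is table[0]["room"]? "210"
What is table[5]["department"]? "Orthopedics"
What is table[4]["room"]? "315"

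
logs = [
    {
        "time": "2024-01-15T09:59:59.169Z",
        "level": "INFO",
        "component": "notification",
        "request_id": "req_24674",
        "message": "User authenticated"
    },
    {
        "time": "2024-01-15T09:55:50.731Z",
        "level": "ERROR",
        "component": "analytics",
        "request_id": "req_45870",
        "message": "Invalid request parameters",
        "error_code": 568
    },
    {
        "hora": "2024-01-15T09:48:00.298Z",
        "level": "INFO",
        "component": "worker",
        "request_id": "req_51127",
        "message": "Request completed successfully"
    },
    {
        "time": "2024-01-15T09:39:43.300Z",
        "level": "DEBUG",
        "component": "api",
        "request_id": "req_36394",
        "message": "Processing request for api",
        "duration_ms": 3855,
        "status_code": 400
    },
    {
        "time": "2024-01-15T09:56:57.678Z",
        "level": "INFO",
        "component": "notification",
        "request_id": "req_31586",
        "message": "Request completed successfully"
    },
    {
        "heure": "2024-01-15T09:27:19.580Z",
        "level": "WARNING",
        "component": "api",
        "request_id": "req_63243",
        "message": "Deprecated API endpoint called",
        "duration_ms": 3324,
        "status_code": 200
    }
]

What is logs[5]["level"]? "WARNING"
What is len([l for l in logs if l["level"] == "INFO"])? 3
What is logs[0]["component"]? "notification"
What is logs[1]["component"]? "analytics"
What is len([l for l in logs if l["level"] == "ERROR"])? 1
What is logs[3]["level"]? "DEBUG"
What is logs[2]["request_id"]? "req_51127"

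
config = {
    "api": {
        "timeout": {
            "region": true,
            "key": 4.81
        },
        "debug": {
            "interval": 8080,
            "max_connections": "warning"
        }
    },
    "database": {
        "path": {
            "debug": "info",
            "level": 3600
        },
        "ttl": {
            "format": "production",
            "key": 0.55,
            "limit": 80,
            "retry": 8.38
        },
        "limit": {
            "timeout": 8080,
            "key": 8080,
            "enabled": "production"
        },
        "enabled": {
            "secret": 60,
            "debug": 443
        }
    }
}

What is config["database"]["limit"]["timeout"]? 8080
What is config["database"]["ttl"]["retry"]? 8.38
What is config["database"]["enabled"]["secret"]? 60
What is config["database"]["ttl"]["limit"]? 80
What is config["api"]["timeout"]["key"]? 4.81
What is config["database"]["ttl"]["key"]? 0.55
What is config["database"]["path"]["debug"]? "info"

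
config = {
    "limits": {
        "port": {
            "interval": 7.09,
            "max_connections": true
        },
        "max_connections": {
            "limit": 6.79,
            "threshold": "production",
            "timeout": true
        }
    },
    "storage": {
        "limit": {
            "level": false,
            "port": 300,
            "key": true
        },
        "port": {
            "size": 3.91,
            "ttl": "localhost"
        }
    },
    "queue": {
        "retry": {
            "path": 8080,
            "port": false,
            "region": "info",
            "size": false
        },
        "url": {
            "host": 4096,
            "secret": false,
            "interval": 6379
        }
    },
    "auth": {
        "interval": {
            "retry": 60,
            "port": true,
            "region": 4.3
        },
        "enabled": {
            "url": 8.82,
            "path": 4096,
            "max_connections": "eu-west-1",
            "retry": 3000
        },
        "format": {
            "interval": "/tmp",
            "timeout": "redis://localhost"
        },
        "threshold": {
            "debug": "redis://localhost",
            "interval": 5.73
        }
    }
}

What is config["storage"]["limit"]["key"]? True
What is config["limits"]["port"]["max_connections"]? True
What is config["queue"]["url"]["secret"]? False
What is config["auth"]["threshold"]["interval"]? 5.73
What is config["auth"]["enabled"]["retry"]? 3000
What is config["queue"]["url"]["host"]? 4096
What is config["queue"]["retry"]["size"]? False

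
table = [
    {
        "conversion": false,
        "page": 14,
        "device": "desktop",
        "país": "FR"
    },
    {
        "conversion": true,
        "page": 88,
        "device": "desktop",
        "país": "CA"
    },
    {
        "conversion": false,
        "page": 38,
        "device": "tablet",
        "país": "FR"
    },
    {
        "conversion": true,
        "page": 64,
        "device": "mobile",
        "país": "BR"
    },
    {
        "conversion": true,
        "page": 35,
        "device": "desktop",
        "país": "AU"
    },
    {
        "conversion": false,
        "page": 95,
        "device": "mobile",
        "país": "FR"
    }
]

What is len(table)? 6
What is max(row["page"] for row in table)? 95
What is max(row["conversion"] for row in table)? True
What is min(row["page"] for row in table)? 14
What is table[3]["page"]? 64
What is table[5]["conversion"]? False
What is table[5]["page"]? 95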